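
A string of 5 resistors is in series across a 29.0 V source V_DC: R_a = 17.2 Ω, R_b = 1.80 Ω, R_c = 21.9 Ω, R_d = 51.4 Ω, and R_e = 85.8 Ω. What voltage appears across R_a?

ΣR = 17.2 + 1.80 + 21.9 + 51.4 + 85.8 = 178.1 Ω.
Voltage divider: V = V_DC · (17.20 / 178.1) = 29.0 × 0.09657 = 2.801 V.

V ≈ 2.80 V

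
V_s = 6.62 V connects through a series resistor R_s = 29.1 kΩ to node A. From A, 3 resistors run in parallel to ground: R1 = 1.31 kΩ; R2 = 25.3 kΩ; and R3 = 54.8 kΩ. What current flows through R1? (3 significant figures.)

Equivalent of the parallel group: R_p = 1.218 kΩ.
Node voltage V_A = V_s · R_p/(R_s + R_p) = 6.62 × 0.04017 = 0.2659 V.
Branch current I = V_A/R1 = 0.2659/1.31 = 0.2030 mA.

I ≈ 0.203 mA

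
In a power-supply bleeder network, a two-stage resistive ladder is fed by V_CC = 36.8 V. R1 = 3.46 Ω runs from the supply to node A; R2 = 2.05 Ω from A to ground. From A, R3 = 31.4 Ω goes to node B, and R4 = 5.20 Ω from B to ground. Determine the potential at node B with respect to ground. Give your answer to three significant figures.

V_B ≈ 1.88 V

Node A sees R2 in parallel with the series input of stage 2, R3 + R4 = 36.60 Ω.
R2 ‖ (R3+R4) = 1.941 Ω.
V_A = 36.8 × 1.941/(3.46 + 1.941) = 13.23 V.
V_B = V_A × 0.1421 = 1.879 V.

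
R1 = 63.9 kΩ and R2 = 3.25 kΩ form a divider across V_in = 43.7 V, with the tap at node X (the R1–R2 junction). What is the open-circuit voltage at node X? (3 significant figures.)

Open-circuit (no load on X): V_th = V_in · R2/(R1 + R2) = 43.7 × 3.25/(63.90 + 3.25) = 2.115 V.

V_th ≈ 2.12 V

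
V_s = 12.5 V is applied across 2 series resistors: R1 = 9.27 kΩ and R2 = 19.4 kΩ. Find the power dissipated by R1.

Series current I = V_s/ΣR = 12.5/28.67 = 0.4360 mA.
P = I²R = 0.1901 × 9.27 = 1.762 mW.

P ≈ 1.76 mW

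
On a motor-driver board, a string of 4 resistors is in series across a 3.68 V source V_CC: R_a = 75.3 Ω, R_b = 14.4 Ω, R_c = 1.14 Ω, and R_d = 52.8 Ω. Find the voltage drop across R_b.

V ≈ 0.369 V

Total series resistance ΣR = 75.3 + 14.4 + 1.14 + 52.8 = 143.6 Ω.
V = V_CC · R/ΣR = 3.68 × 0.1003 = 0.3689 V.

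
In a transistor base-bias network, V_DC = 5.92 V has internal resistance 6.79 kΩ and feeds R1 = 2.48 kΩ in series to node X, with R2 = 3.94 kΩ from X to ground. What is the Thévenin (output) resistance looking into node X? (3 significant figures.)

R1' = 6.79 + 2.48 = 9.270 kΩ (source resistance + R1).
Looking into X with the source shorted: R_th = R1'·R2/(R1'+R2) = 9.270 × 3.94/13.21 = 2.765 kΩ.

R_th ≈ 2.76 kΩ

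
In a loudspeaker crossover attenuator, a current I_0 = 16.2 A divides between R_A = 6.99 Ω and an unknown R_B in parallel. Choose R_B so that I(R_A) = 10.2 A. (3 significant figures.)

R_B ≈ 11.9 Ω

In a two-way split, I_A/I_0 = R_B/(R_A + R_B).
10.2/16.2 = R_B/(R_A + R_B) → R_B = R_A · (0.6296)/(1 − 0.6296) = 6.99 × 1.700 = 11.88 Ω.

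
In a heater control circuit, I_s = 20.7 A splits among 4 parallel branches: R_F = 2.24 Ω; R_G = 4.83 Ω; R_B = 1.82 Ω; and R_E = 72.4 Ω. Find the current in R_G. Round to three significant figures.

Conductances: ΣG = 1/2.24 + 1/4.83 + 1/1.82 + 1/72.4 = 1.217 (1/Ω).
By the current-divider rule, I = I_s · G_k/ΣG = 20.7 × 0.1702 = 3.522 A.

I ≈ 3.52 A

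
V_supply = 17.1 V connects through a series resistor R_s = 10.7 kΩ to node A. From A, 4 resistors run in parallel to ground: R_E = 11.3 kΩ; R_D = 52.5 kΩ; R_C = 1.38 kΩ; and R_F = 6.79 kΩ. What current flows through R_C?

Parallel bank: R_p = 1/(1/11.3 + 1/52.5 + 1/1.38 + 1/6.79) = 1.021 kΩ.
V_A by voltage divider: V_A = 17.1 × 1.021/(10.7 + 1.021) = 1.490 V.
Branch current I = V_A/R_C = 1.490/1.38 = 1.079 mA.

I ≈ 1.08 mA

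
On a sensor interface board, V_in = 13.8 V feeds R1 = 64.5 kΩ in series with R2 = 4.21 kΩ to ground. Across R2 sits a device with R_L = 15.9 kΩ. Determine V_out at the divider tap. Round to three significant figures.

R2 ‖ R_L = (4.21 × 15.9)/(4.21 + 15.9) = 3.329 kΩ.
Then V_out = V_in · R2'/(R1 + R2') = 13.8 × 3.329/67.83 = 0.6772 V.

V_out ≈ 0.677 V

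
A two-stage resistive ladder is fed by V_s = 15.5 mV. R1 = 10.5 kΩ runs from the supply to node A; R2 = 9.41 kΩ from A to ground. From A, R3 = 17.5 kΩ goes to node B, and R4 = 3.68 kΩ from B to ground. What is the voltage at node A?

Node A sees R2 in parallel with the series input of stage 2, R3 + R4 = 21.18 kΩ.
R2 ‖ (R3+R4) = 6.515 kΩ.
V_A = 15.5 × 6.515/(10.5 + 6.515) = 5.935 mV.

V_A ≈ 5.94 mV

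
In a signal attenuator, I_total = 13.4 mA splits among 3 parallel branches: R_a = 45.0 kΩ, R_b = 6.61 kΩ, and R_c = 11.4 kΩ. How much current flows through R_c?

I ≈ 4.50 mA

Total conductance ΣG = 1/45.0 + 1/6.61 + 1/11.4 = 0.2612 (units of 1/kΩ).
By the current-divider rule, I = I_total · G_k/ΣG = 13.4 × 0.3358 = 4.500 mA.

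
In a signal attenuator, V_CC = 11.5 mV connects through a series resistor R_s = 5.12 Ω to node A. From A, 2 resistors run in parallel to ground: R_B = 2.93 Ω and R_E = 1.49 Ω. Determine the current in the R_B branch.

Equivalent of the parallel group: R_p = 0.9877 Ω.
Node voltage V_A = V_CC · R_p/(R_s + R_p) = 11.5 × 0.1617 = 1.860 mV.
Branch current I = V_A/R_B = 1.860/2.93 = 0.6347 mA.

I ≈ 0.635 mA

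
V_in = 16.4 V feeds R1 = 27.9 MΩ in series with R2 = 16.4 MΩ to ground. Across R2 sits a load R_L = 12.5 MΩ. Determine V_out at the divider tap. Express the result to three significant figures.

First combine the lower leg with the load: R2 ‖ R_L = 7.093 MΩ.
Voltage divider with the loaded lower leg: V_out = 16.4 × 7.093/(27.9 + 7.093) = 16.4 × 0.2027 = 3.324 V.
(Unloaded it would be 6.07 V; the load pulls it down.)

V_out ≈ 3.32 V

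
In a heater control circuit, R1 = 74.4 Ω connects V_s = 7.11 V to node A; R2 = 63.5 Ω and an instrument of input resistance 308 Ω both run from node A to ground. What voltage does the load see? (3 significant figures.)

V_out ≈ 2.95 V

R2 ‖ R_L = (63.5 × 308)/(63.5 + 308) = 52.65 Ω.
Now apply the divider: V_out = 7.11 × 0.4144 = 2.946 V.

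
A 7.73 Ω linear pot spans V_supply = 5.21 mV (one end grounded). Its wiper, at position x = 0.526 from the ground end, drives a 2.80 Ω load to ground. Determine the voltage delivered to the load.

V_out ≈ 1.62 mV

The pot divides into 3.664 Ω above the wiper and 4.066 Ω below.
Lower segment in parallel with the load: 4.066 ‖ 2.80 = 1.658 Ω.
Loaded-divider output: V_out = 5.21 × 0.3116 = 1.623 mV.
(Unloaded: V_out = x·V_supply = 2.74 mV.)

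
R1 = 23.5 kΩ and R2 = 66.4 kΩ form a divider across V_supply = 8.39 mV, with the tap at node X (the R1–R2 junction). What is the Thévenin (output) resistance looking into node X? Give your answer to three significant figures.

With V_supply suppressed (replaced by a short), R_th = R1 ‖ R2 = (23.50 × 66.4)/(23.50 + 66.4) = 17.36 kΩ.

R_th ≈ 17.4 kΩ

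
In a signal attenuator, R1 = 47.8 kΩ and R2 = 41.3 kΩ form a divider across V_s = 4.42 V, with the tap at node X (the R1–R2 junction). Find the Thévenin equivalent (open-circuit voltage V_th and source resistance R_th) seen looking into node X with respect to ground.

V_th ≈ 2.05 V, R_th ≈ 22.2 kΩ

V_th is the unloaded tap voltage: V_s · R2/(R1+R2) = 4.42 × 0.4635 = 2.049 V.
Looking into X with the source shorted: R_th = R1·R2/(R1+R2) = 47.80 × 41.3/89.10 = 22.16 kΩ.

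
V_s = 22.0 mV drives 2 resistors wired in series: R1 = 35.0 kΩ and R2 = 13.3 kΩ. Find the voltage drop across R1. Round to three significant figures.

ΣR = 35.0 + 13.3 = 48.30 kΩ.
By the voltage-divider rule, V = 22.0 × 35.00/48.30 = 15.94 mV.

V ≈ 15.9 mV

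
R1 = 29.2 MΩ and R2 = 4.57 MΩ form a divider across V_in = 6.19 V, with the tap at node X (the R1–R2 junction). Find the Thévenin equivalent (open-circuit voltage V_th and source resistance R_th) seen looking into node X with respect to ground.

V_th is the unloaded tap voltage: V_in · R2/(R1+R2) = 6.19 × 0.1353 = 0.8377 V.
Zeroing V_in shorts the top of R1 to ground, so R_th = R1 ‖ R2 = 3.952 MΩ.

V_th ≈ 0.838 V, R_th ≈ 3.95 MΩ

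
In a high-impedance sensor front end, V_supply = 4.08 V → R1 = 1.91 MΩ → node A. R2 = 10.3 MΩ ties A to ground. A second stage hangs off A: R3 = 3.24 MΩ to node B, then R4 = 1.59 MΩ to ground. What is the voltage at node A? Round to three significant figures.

Looking into the second stage from A: R3 + R4 = 4.830 MΩ appears in parallel with R2.
Effective lower resistance at A: R2 ‖ 4.830 = 3.288 MΩ.
So V_A = 4.08 × 0.6326 = 2.581 V.

V_A ≈ 2.58 V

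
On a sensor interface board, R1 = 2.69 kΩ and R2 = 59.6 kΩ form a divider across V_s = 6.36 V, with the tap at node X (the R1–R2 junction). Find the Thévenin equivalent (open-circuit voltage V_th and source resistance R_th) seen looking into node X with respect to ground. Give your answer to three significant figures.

V_th ≈ 6.09 V, R_th ≈ 2.57 kΩ

Open-circuit (no load on X): V_th = V_s · R2/(R1 + R2) = 6.36 × 59.6/(2.690 + 59.6) = 6.085 V.
Looking into X with the source shorted: R_th = R1·R2/(R1+R2) = 2.690 × 59.6/62.29 = 2.574 kΩ.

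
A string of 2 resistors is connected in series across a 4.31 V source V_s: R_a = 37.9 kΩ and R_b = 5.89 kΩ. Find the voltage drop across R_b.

Total series resistance ΣR = 37.9 + 5.89 = 43.79 kΩ.
By the voltage-divider rule, V = 4.31 × 5.890/43.79 = 0.5797 V.

V ≈ 0.580 V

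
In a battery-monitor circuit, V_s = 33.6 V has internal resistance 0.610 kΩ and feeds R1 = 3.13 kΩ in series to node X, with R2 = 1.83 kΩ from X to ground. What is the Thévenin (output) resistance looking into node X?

R1' = 0.610 + 3.13 = 3.740 kΩ (source resistance + R1).
With V_s suppressed (replaced by a short), R_th = R1' ‖ R2 = (3.740 × 1.83)/(3.740 + 1.83) = 1.229 kΩ.

R_th ≈ 1.23 kΩ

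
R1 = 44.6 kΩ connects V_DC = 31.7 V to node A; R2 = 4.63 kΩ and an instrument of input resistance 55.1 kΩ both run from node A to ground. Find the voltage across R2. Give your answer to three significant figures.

V_out ≈ 2.77 V

First combine the lower leg with the load: R2 ‖ R_L = 4.271 kΩ.
Now apply the divider: V_out = 31.7 × 0.08740 = 2.770 V.
(Unloaded it would be 2.98 V; the load pulls it down.)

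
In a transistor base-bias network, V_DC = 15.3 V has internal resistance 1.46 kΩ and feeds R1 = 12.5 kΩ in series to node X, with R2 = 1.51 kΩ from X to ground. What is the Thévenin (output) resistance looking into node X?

R_th ≈ 1.36 kΩ

R1' = 1.46 + 12.5 = 13.96 kΩ (source resistance + R1).
With V_DC suppressed (replaced by a short), R_th = R1' ‖ R2 = (13.96 × 1.51)/(13.96 + 1.51) = 1.363 kΩ.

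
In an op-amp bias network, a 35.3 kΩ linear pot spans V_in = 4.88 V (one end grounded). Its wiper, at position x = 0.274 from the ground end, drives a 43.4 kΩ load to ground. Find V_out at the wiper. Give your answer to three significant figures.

Split the track: R_lower = x·R_p = 9.672 kΩ, R_upper = (1−x)·R_p = 25.63 kΩ.
R_L loads the lower segment: effective lower R = 7.909 kΩ.
Then V_out = V_in · 7.909/(25.63 + 7.909) = 1.151 V.

V_out ≈ 1.15 V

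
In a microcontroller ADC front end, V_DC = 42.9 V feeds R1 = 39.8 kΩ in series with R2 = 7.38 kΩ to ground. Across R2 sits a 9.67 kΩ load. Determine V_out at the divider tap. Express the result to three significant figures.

R2 ‖ R_L = (7.38 × 9.67)/(7.38 + 9.67) = 4.186 kΩ.
Voltage divider with the loaded lower leg: V_out = 42.9 × 4.186/(39.8 + 4.186) = 42.9 × 0.09516 = 4.082 V.

V_out ≈ 4.08 V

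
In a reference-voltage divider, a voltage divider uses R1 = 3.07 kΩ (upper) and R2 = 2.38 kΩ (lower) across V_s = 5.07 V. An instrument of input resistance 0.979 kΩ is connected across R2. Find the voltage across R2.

R2 ‖ R_L = (2.38 × 0.979)/(2.38 + 0.979) = 0.6937 kΩ.
Now apply the divider: V_out = 5.07 × 0.1843 = 0.9344 V.
(Unloaded it would be 2.21 V; the load pulls it down.)

V_out ≈ 0.934 V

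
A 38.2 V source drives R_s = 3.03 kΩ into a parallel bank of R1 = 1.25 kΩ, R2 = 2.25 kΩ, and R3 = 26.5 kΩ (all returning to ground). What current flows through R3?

I ≈ 0.295 mA

Parallel bank: R_p = 1/(1/1.25 + 1/2.25 + 1/26.5) = 0.7799 kΩ.
V_A = 38.2 × 0.7799/3.810 = 7.820 V.
Branch current I = V_A/R3 = 7.820/26.5 = 0.2951 mA.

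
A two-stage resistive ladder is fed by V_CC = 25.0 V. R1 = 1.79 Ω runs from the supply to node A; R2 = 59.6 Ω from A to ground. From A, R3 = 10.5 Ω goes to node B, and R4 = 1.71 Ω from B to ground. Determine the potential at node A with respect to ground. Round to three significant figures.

V_A ≈ 21.2 V

Node A sees R2 in parallel with the series input of stage 2, R3 + R4 = 12.21 Ω.
Effective lower resistance at A: R2 ‖ 12.21 = 10.13 Ω.
First divider: V_A = V_CC · 10.13/(1.79 + 10.13) = 21.25 V.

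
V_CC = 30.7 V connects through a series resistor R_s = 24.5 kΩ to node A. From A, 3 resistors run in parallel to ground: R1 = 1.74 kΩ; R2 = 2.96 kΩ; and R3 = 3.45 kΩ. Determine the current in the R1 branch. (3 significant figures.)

I ≈ 0.579 mA

Combine the parallel branches: R_p = (1/1.74 + 1/2.96 + 1/3.45)⁻¹ = 0.8317 kΩ.
Node voltage V_A = V_CC · R_p/(R_s + R_p) = 30.7 × 0.03283 = 1.008 V.
I(R1) = V_A / R1 = 1.008/1.74 = 0.5793 mA.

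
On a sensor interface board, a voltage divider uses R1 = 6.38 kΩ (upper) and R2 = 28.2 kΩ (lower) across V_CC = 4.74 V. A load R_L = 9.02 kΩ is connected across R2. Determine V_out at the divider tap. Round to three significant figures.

The load sits in parallel with R2, giving an effective lower resistance R2' = R2·R_L/(R2+R_L) = 6.834 kΩ.
Then V_out = V_CC · R2'/(R1 + R2') = 4.74 × 6.834/13.21 = 2.451 V.

V_out ≈ 2.45 V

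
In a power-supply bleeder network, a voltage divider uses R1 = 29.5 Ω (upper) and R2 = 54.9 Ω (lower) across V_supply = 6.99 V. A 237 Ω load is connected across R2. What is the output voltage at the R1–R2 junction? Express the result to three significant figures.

First combine the lower leg with the load: R2 ‖ R_L = 44.57 Ω.
Voltage divider with the loaded lower leg: V_out = 6.99 × 44.57/(29.5 + 44.57) = 6.99 × 0.6018 = 4.206 V.
(Unloaded it would be 4.55 V; the load pulls it down.)

V_out ≈ 4.21 V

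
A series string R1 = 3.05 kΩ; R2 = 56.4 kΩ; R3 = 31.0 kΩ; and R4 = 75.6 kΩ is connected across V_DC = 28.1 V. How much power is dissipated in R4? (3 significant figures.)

ΣR = 166.0 kΩ → I = 28.1/166.0 = 0.1692 mA.
P = I²R = 0.02864 × 75.6 = 2.165 mW.

P ≈ 2.16 mW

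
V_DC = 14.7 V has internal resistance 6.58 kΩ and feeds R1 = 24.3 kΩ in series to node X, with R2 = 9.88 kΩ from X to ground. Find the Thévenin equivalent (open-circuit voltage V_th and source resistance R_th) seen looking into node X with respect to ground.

V_th ≈ 3.56 V, R_th ≈ 7.49 kΩ

R1' = 6.58 + 24.3 = 30.88 kΩ (source resistance + R1).
With X open, the divider is unloaded: V_th = 14.7 × 9.88/40.76 = 3.563 V.
With V_DC suppressed (replaced by a short), R_th = R1' ‖ R2 = (30.88 × 9.88)/(30.88 + 9.88) = 7.485 kΩ.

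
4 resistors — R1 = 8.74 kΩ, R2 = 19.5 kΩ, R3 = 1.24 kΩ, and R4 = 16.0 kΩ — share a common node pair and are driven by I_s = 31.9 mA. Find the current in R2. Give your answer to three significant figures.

ΣG = 1/8.74 + 1/19.5 + 1/1.24 + 1/16.0 = 1.035.
Current divider: I(R2) = I_s · G_k/ΣG = 31.9 × (0.05128/1.035) = 31.9 × 0.04956 = 1.581 mA.

I ≈ 1.58 mA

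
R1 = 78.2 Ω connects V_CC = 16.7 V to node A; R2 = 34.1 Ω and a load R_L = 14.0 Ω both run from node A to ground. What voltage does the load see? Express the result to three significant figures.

The load sits in parallel with R2, giving an effective lower resistance R2' = R2·R_L/(R2+R_L) = 9.925 Ω.
Now apply the divider: V_out = 16.7 × 0.1126 = 1.881 V.

V_out ≈ 1.88 V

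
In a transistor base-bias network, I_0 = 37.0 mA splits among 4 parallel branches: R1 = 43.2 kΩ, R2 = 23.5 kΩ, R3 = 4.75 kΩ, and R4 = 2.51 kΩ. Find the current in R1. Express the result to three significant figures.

I ≈ 1.27 mA

Total conductance ΣG = 1/43.2 + 1/23.5 + 1/4.75 + 1/2.51 = 0.6746 (units of 1/kΩ).
By the current-divider rule, I = I_0 · G_k/ΣG = 37.0 × 0.03431 = 1.270 mA.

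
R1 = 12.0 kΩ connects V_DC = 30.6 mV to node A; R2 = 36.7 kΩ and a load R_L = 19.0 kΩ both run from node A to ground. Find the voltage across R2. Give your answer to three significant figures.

V_out ≈ 15.6 mV

R2 ‖ R_L = (36.7 × 19.0)/(36.7 + 19.0) = 12.52 kΩ.
Then V_out = V_DC · R2'/(R1 + R2') = 30.6 × 12.52/24.52 = 15.62 mV.
(Unloaded it would be 23.1 mV; the load pulls it down.)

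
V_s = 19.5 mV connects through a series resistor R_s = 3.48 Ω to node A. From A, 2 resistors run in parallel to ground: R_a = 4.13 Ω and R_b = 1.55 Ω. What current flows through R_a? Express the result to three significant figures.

Parallel bank: R_p = 1/(1/4.13 + 1/1.55) = 1.127 Ω.
V_A by voltage divider: V_A = 19.5 × 1.127/(3.48 + 1.127) = 4.770 mV.
Branch current I = V_A/R_a = 4.770/4.13 = 1.155 mA.
(Check via current divider: I_total = 4.233 mA; share G_k/ΣG = 0.2729 → same result.)

I ≈ 1.16 mA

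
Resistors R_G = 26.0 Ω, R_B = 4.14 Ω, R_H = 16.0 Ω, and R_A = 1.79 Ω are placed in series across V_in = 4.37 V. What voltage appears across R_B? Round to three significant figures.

Series total: ΣR = 26.0 + 4.14 + 16.0 + 1.79 = 47.93 Ω.
By the voltage-divider rule, V = 4.37 × 4.140/47.93 = 0.3775 V.

V ≈ 0.377 V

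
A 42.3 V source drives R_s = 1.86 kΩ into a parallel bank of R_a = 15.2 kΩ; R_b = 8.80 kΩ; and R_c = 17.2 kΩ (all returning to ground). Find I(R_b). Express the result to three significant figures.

I ≈ 3.33 mA

Parallel bank: R_p = 1/(1/15.2 + 1/8.80 + 1/17.2) = 4.209 kΩ.
V_A by voltage divider: V_A = 42.3 × 4.209/(1.86 + 4.209) = 29.34 V.
I(R_b) = V_A / R_b = 29.34/8.80 = 3.334 mA.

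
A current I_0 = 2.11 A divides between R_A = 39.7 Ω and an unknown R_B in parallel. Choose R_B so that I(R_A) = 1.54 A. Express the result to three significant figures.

Two-branch current divider: I_A = I_0 · R_B/(R_A + R_B).
1.54/2.11 = R_B/(R_A + R_B) → R_B = R_A · (0.7299)/(1 − 0.7299) = 39.7 × 2.702 = 107.3 Ω.

R_B ≈ 107 Ω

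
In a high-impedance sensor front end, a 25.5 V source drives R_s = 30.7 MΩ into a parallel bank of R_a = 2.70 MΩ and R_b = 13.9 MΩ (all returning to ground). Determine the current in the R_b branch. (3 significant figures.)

Parallel bank: R_p = 1/(1/2.70 + 1/13.9) = 2.261 MΩ.
Node voltage V_A = V_in · R_p/(R_s + R_p) = 25.5 × 0.06859 = 1.749 V.
I(R_b) = V_A / R_b = 1.749/13.9 = 0.1258 µA.

I ≈ 0.126 µA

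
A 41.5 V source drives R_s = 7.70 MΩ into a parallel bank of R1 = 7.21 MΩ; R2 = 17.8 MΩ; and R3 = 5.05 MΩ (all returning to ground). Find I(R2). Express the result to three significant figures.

I ≈ 0.579 µA

Parallel bank: R_p = 1/(1/7.21 + 1/17.8 + 1/5.05) = 2.545 MΩ.
Node voltage V_A = V_in · R_p/(R_s + R_p) = 41.5 × 0.2484 = 10.31 V.
I(R2) = V_A / R2 = 10.31/17.8 = 0.5792 µA.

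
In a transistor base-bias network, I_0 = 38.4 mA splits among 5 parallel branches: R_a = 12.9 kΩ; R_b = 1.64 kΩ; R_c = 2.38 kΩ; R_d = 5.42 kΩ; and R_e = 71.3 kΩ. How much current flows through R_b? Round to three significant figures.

I ≈ 17.9 mA

Conductances: ΣG = 1/12.9 + 1/1.64 + 1/2.38 + 1/5.42 + 1/71.3 = 1.306 (1/kΩ).
By the current-divider rule, I = I_0 · G_k/ΣG = 38.4 × 0.4669 = 17.93 mA.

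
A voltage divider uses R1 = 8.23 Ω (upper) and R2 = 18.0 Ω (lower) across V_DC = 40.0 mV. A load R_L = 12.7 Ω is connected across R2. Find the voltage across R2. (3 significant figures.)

V_out ≈ 19.0 mV

The load sits in parallel with R2, giving an effective lower resistance R2' = R2·R_L/(R2+R_L) = 7.446 Ω.
Then V_out = V_DC · R2'/(R1 + R2') = 40.0 × 7.446/15.68 = 19.00 mV.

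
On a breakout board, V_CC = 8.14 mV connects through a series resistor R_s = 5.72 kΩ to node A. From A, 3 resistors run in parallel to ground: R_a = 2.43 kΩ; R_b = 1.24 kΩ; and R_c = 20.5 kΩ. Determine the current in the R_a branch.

I ≈ 0.406 µA

Parallel bank: R_p = 1/(1/2.43 + 1/1.24 + 1/20.5) = 0.7894 kΩ.
V_A = 8.14 × 0.7894/6.509 = 0.9872 mV.
I(R_a) = V_A / R_a = 0.9872/2.43 = 0.4062 µA.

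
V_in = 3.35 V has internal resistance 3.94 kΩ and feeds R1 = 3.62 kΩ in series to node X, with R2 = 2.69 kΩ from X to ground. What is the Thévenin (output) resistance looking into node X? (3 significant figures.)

R_th ≈ 1.98 kΩ

R1' = 3.94 + 3.62 = 7.560 kΩ (source resistance + R1).
With V_in suppressed (replaced by a short), R_th = R1' ‖ R2 = (7.560 × 2.69)/(7.560 + 2.69) = 1.984 kΩ.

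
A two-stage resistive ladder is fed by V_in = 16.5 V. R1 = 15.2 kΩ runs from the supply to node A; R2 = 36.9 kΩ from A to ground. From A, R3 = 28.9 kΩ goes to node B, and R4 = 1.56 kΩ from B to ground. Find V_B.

V_B ≈ 0.442 V

The second stage (R3 + R4 = 30.46 kΩ) loads node A in parallel with R2.
R2 ‖ (R3+R4) = 16.69 kΩ.
So V_A = 16.5 × 0.5233 = 8.634 V.
Stage 2 is unloaded, so V_B = V_A · R4/(R3+R4) = 8.634 × 1.56/30.46 = 0.4422 V.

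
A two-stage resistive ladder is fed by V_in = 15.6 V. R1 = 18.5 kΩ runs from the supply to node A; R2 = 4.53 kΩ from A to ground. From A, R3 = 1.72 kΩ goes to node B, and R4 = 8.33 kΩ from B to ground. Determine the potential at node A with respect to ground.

V_A ≈ 2.25 V

Node A sees R2 in parallel with the series input of stage 2, R3 + R4 = 10.05 kΩ.
R2 ‖ (R3+R4) = 3.123 kΩ.
So V_A = 15.6 × 0.1444 = 2.253 V.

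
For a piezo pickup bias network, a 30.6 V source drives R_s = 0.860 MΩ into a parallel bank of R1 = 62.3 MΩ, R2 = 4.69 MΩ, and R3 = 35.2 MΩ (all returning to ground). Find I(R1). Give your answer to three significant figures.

Equivalent of the parallel group: R_p = 3.881 MΩ.
V_A by voltage divider: V_A = 30.6 × 3.881/(0.860 + 3.881) = 25.05 V.
Branch current I = V_A/R1 = 25.05/62.3 = 0.4021 µA.

I ≈ 0.402 µA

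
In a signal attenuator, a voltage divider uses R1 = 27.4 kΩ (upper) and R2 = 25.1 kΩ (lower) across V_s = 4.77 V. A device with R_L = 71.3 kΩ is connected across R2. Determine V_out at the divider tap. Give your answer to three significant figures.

R2 ‖ R_L = (25.1 × 71.3)/(25.1 + 71.3) = 18.56 kΩ.
Now apply the divider: V_out = 4.77 × 0.4039 = 1.927 V.

V_out ≈ 1.93 V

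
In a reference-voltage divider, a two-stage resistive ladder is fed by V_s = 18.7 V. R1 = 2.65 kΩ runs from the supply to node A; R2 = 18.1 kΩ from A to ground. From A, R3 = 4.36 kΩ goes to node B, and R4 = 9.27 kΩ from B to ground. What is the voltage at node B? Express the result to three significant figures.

V_B ≈ 9.49 V

The second stage (R3 + R4 = 13.63 kΩ) loads node A in parallel with R2.
R2 ‖ (R3+R4) = 7.775 kΩ.
V_A = 18.7 × 7.775/(2.65 + 7.775) = 13.95 V.
Stage 2 is unloaded, so V_B = V_A · R4/(R3+R4) = 13.95 × 9.27/13.63 = 9.485 V.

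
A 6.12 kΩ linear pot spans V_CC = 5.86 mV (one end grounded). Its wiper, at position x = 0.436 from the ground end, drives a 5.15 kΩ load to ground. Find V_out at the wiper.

V_out ≈ 1.98 mV

Split the track: R_lower = x·R_p = 2.668 kΩ, R_upper = (1−x)·R_p = 3.452 kΩ.
Lower segment in parallel with the load: 2.668 ‖ 5.15 = 1.758 kΩ.
Then V_out = V_CC · 1.758/(3.452 + 1.758) = 1.977 mV.
(Unloaded: V_out = x·V_CC = 2.55 mV.)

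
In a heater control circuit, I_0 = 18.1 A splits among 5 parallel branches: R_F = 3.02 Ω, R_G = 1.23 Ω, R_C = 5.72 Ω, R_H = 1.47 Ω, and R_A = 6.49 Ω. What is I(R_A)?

Total conductance ΣG = 1/3.02 + 1/1.23 + 1/5.72 + 1/1.47 + 1/6.49 = 2.153 (units of 1/Ω).
Current divider: I(R_A) = I_0 · G_k/ΣG = 18.1 × (0.1541/2.153) = 18.1 × 0.07156 = 1.295 A.

I ≈ 1.30 A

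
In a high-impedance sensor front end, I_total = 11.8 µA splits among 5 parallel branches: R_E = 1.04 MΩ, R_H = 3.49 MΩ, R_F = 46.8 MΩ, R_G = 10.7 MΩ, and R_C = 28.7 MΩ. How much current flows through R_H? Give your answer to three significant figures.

I ≈ 2.42 µA

ΣG = 1/1.04 + 1/3.49 + 1/46.8 + 1/10.7 + 1/28.7 = 1.398.
R_H takes the fraction G_k/ΣG = 0.2865/1.398 = 0.2050, so I = 11.8 × 0.2050 = 2.419 µA.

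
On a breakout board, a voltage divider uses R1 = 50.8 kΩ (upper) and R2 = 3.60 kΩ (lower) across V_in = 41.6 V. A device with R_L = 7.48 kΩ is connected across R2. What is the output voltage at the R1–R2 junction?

V_out ≈ 1.90 V

The load sits in parallel with R2, giving an effective lower resistance R2' = R2·R_L/(R2+R_L) = 2.430 kΩ.
Voltage divider with the loaded lower leg: V_out = 41.6 × 2.430/(50.8 + 2.430) = 41.6 × 0.04566 = 1.899 V.
(Unloaded it would be 2.75 V; the load pulls it down.)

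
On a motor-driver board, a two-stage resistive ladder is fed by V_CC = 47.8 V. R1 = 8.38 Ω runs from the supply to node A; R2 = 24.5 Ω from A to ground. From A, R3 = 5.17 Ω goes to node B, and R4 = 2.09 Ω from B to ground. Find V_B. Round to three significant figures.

V_B ≈ 5.51 V

Looking into the second stage from A: R3 + R4 = 7.260 Ω appears in parallel with R2.
Effective lower resistance at A: R2 ‖ 7.260 = 5.600 Ω.
First divider: V_A = V_CC · 5.600/(8.38 + 5.600) = 19.15 V.
V_B = V_A × 0.2879 = 5.512 V.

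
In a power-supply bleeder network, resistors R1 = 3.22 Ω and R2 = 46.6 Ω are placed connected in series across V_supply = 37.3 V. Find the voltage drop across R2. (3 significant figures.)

Series total: ΣR = 3.22 + 46.6 = 49.82 Ω.
By the voltage-divider rule, V = 37.3 × 46.60/49.82 = 34.89 V.

V ≈ 34.9 V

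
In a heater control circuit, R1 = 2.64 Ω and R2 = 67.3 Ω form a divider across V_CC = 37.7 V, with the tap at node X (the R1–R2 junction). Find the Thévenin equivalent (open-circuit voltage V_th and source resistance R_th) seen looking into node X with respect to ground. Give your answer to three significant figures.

V_th is the unloaded tap voltage: V_CC · R2/(R1+R2) = 37.7 × 0.9623 = 36.28 V.
Looking into X with the source shorted: R_th = R1·R2/(R1+R2) = 2.640 × 67.3/69.94 = 2.540 Ω.

V_th ≈ 36.3 V, R_th ≈ 2.54 Ω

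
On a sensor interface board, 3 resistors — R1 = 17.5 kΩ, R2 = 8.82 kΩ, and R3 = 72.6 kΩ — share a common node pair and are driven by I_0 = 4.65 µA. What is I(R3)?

I ≈ 0.348 µA

Conductances: ΣG = 1/17.5 + 1/8.82 + 1/72.6 = 0.1843 (1/kΩ).
Current divider: I(R3) = I_0 · G_k/ΣG = 4.65 × (0.01377/0.1843) = 4.65 × 0.07474 = 0.3475 µA.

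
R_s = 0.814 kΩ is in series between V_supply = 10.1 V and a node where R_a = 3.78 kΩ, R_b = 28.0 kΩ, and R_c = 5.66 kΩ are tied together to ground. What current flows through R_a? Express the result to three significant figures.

Parallel bank: R_p = 1/(1/3.78 + 1/28.0 + 1/5.66) = 2.097 kΩ.
Node voltage V_A = V_supply · R_p/(R_s + R_p) = 10.1 × 0.7203 = 7.275 V.
I(R_a) = V_A / R_a = 7.275/3.78 = 1.925 mA.

I ≈ 1.92 mA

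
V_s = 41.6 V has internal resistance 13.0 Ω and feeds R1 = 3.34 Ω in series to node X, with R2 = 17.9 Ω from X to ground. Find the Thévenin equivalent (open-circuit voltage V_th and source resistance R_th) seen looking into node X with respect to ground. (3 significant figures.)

R1' = 13.0 + 3.34 = 16.34 Ω (source resistance + R1).
With X open, the divider is unloaded: V_th = 41.6 × 17.9/34.24 = 21.75 V.
Looking into X with the source shorted: R_th = R1'·R2/(R1'+R2) = 16.34 × 17.9/34.24 = 8.542 Ω.

V_th ≈ 21.7 V, R_th ≈ 8.54 Ω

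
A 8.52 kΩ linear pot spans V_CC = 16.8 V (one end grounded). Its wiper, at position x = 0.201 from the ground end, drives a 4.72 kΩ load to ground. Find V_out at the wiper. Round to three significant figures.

Lower segment x·R_p = 1.713 kΩ; upper segment (1−x)·R_p = 6.807 kΩ.
R_L loads the lower segment: effective lower R = 1.257 kΩ.
Then V_out = V_CC · 1.257/(6.807 + 1.257) = 2.618 V.
(Unloaded: V_out = x·V_CC = 3.38 V.)

V_out ≈ 2.62 V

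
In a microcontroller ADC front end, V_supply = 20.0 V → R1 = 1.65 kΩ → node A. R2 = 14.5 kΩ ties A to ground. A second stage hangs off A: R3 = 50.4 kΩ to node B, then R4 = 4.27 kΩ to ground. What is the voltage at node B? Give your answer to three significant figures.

The second stage (R3 + R4 = 54.67 kΩ) loads node A in parallel with R2.
R2 ‖ (R3+R4) = 11.46 kΩ.
So V_A = 20.0 × 0.8741 = 17.48 V.
Stage 2 is unloaded, so V_B = V_A · R4/(R3+R4) = 17.48 × 4.27/54.67 = 1.366 V.

V_B ≈ 1.37 V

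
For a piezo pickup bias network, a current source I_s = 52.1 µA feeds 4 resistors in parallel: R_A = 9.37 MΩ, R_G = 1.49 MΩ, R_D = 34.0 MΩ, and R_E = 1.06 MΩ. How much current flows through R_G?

ΣG = 1/9.37 + 1/1.49 + 1/34.0 + 1/1.06 = 1.751.
R_G takes the fraction G_k/ΣG = 0.6711/1.751 = 0.3834, so I = 52.1 × 0.3834 = 19.97 µA.

I ≈ 20.0 µA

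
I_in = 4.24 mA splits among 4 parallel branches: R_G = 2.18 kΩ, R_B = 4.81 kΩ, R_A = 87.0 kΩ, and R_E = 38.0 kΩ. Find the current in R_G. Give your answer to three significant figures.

ΣG = 1/2.18 + 1/4.81 + 1/87.0 + 1/38.0 = 0.7044.
By the current-divider rule, I = I_in · G_k/ΣG = 4.24 × 0.6512 = 2.761 mA.

I ≈ 2.76 mA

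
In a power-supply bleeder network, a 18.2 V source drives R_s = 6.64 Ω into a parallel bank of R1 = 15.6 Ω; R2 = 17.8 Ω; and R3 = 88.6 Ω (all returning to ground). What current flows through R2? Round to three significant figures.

I ≈ 0.546 A

Combine the parallel branches: R_p = (1/15.6 + 1/17.8 + 1/88.6)⁻¹ = 7.601 Ω.
V_A = 18.2 × 7.601/14.24 = 9.714 V.
I(R2) = V_A / R2 = 9.714/17.8 = 0.5457 A.
(Equivalently: I_total = 1.278 A, then current-divider fraction G_k/ΣG = 0.4270.)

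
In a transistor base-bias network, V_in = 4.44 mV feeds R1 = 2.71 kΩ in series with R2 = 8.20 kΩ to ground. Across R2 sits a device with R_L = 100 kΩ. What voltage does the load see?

V_out ≈ 3.27 mV

R2 ‖ R_L = (8.20 × 100)/(8.20 + 100) = 7.579 kΩ.
Then V_out = V_in · R2'/(R1 + R2') = 4.44 × 7.579/10.29 = 3.271 mV.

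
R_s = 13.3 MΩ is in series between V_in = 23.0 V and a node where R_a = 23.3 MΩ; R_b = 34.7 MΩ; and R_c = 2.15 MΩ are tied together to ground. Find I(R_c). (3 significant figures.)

I ≈ 1.31 µA

Combine the parallel branches: R_p = (1/23.3 + 1/34.7 + 1/2.15)⁻¹ = 1.863 MΩ.
V_A = 23.0 × 1.863/15.16 = 2.826 V.
I(R_c) = V_A / R_c = 2.826/2.15 = 1.314 µA.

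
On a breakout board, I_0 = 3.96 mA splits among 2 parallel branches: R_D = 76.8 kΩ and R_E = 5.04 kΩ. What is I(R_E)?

For two parallel branches, I_k = I_0 · (other R)/(sum of R).
I(R_E) = 3.96 × 76.8/(76.8 + 5.04) = 3.96 × 0.9384 = 3.716 mA.

I ≈ 3.72 mA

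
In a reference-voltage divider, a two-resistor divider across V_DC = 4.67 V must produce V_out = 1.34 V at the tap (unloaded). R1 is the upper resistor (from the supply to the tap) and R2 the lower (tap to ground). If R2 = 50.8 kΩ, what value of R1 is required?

R1 ≈ 126 kΩ

V_out/V_DC = R2/(R1+R2) = 0.2869.
Rearranging, R1 = R2·(1−k)/k = 50.8 × 2.485 = 126.2 kΩ.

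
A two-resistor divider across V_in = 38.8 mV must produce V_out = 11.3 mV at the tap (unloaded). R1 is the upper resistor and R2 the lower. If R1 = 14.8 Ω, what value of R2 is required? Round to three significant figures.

R2 ≈ 6.08 Ω

Required fraction k = V_out/V_in = 0.2912.
R2 = R1 · 0.2912/(1 − 0.2912) = 6.081 Ω.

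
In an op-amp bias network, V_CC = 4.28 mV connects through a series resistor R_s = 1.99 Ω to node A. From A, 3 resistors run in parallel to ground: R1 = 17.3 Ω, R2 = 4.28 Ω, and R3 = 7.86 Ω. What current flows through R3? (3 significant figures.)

I ≈ 0.297 mA

Equivalent of the parallel group: R_p = 2.388 Ω.
V_A by voltage divider: V_A = 4.28 × 2.388/(1.99 + 2.388) = 2.335 mV.
I(R3) = V_A / R3 = 2.335/7.86 = 0.2970 mA.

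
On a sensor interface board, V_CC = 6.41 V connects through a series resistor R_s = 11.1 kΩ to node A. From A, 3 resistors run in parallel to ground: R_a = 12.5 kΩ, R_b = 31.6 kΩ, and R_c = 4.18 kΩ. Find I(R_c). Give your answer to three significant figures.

Parallel bank: R_p = 1/(1/12.5 + 1/31.6 + 1/4.18) = 2.850 kΩ.
Node voltage V_A = V_CC · R_p/(R_s + R_p) = 6.41 × 0.2043 = 1.310 V.
Branch current I = V_A/R_c = 1.310/4.18 = 0.3133 mA.

I ≈ 0.313 mA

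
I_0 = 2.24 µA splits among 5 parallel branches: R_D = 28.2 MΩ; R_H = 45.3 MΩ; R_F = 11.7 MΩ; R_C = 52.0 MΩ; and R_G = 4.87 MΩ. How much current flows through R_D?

I ≈ 0.216 µA

Conductances: ΣG = 1/28.2 + 1/45.3 + 1/11.7 + 1/52.0 + 1/4.87 = 0.3676 (1/MΩ).
R_D takes the fraction G_k/ΣG = 0.03546/0.3676 = 0.09647, so I = 2.24 × 0.09647 = 0.2161 µA.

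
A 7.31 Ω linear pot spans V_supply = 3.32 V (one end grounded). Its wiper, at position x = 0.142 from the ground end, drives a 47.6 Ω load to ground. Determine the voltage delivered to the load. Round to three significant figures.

Lower segment x·R_p = 1.038 Ω; upper segment (1−x)·R_p = 6.272 Ω.
(x·R_p) ‖ R_L = 1.016 Ω.
Then V_out = V_supply · 1.016/(6.272 + 1.016) = 0.4628 V.

V_out ≈ 0.463 V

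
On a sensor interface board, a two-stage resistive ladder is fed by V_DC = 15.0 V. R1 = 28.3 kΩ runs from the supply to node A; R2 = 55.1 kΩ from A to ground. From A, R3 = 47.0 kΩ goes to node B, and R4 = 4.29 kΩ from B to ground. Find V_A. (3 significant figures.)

Looking into the second stage from A: R3 + R4 = 51.29 kΩ appears in parallel with R2.
R2 ‖ (R3+R4) = 26.56 kΩ.
First divider: V_A = V_DC · 26.56/(28.3 + 26.56) = 7.263 V.

V_A ≈ 7.26 V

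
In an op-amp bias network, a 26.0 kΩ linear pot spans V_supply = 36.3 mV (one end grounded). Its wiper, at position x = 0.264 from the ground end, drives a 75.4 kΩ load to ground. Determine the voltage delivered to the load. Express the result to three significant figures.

V_out ≈ 8.98 mV

Split the track: R_lower = x·R_p = 6.864 kΩ, R_upper = (1−x)·R_p = 19.14 kΩ.
Lower segment in parallel with the load: 6.864 ‖ 75.4 = 6.291 kΩ.
Then V_out = V_supply · 6.291/(19.14 + 6.291) = 8.981 mV.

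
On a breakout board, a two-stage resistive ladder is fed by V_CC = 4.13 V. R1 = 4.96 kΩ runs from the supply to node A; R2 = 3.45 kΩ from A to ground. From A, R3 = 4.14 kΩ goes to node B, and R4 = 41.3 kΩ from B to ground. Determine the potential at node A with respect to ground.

V_A ≈ 1.62 V

The second stage (R3 + R4 = 45.44 kΩ) loads node A in parallel with R2.
Effective lower resistance at A: R2 ‖ 45.44 = 3.207 kΩ.
So V_A = 4.13 × 0.3926 = 1.622 V.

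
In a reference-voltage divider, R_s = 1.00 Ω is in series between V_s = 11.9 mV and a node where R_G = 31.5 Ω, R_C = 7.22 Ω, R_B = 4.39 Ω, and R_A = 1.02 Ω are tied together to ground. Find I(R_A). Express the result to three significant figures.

I ≈ 4.91 mA

Combine the parallel branches: R_p = (1/31.5 + 1/7.22 + 1/4.39 + 1/1.02)⁻¹ = 0.7255 Ω.
V_A = 11.9 × 0.7255/1.725 = 5.003 mV.
I(R_A) = V_A / R_A = 5.003/1.02 = 4.905 mA.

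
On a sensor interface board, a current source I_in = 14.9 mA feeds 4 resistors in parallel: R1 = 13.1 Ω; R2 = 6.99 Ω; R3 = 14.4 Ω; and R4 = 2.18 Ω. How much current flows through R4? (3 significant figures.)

ΣG = 1/13.1 + 1/6.99 + 1/14.4 + 1/2.18 = 0.7476.
By the current-divider rule, I = I_in · G_k/ΣG = 14.9 × 0.6136 = 9.143 mA.

I ≈ 9.14 mA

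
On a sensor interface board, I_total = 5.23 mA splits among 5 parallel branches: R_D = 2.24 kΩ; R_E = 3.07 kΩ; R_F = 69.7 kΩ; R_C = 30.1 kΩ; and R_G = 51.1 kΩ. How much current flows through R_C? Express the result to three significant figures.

I ≈ 0.207 mA

ΣG = 1/2.24 + 1/3.07 + 1/69.7 + 1/30.1 + 1/51.1 = 0.8393.
R_C takes the fraction G_k/ΣG = 0.03322/0.8393 = 0.03958, so I = 5.23 × 0.03958 = 0.2070 mA.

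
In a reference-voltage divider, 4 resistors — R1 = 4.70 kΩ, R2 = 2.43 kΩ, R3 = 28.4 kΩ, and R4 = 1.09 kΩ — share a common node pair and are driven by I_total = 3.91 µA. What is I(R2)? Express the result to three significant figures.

I ≈ 1.02 µA

Conductances: ΣG = 1/4.70 + 1/2.43 + 1/28.4 + 1/1.09 = 1.577 (1/kΩ).
By the current-divider rule, I = I_total · G_k/ΣG = 3.91 × 0.2610 = 1.020 µA.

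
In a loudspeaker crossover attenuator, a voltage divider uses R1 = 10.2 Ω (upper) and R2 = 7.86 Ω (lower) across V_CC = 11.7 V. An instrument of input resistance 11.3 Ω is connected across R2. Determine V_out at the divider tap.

The load sits in parallel with R2, giving an effective lower resistance R2' = R2·R_L/(R2+R_L) = 4.636 Ω.
Voltage divider with the loaded lower leg: V_out = 11.7 × 4.636/(10.2 + 4.636) = 11.7 × 0.3125 = 3.656 V.
(Unloaded it would be 5.09 V; the load pulls it down.)

V_out ≈ 3.66 V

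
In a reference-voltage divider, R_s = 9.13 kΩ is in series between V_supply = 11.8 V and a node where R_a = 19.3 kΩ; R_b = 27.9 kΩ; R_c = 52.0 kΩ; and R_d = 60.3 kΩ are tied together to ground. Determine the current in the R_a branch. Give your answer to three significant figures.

I ≈ 0.287 mA

Combine the parallel branches: R_p = (1/19.3 + 1/27.9 + 1/52.0 + 1/60.3)⁻¹ = 8.099 kΩ.
V_A = 11.8 × 8.099/17.23 = 5.547 V.
Branch current I = V_A/R_a = 5.547/19.3 = 0.2874 mA.
(Check via current divider: I_total = 0.6849 mA; share G_k/ΣG = 0.4196 → same result.)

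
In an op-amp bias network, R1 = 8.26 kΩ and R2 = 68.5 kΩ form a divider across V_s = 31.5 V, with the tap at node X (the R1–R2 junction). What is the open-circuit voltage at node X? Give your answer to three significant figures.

V_th ≈ 28.1 V

V_th is the unloaded tap voltage: V_s · R2/(R1+R2) = 31.5 × 0.8924 = 28.11 V.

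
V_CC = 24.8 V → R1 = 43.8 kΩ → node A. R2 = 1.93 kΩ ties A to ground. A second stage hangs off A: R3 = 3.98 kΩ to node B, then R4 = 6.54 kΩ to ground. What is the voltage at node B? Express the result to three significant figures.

V_B ≈ 0.553 V

Looking into the second stage from A: R3 + R4 = 10.52 kΩ appears in parallel with R2.
R2 ‖ (R3+R4) = 1.631 kΩ.
First divider: V_A = V_CC · 1.631/(43.8 + 1.631) = 0.8902 V.
V_B = V_A × 0.6217 = 0.5534 V.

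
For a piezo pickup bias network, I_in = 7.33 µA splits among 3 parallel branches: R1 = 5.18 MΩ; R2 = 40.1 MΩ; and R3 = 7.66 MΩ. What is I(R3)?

Conductances: ΣG = 1/5.18 + 1/40.1 + 1/7.66 = 0.3485 (1/MΩ).
Current divider: I(R3) = I_in · G_k/ΣG = 7.33 × (0.1305/0.3485) = 7.33 × 0.3746 = 2.746 µA.

I ≈ 2.75 µA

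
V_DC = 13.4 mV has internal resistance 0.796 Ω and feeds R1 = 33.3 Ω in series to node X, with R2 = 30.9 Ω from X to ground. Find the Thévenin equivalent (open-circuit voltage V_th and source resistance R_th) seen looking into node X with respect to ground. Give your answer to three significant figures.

V_th ≈ 6.37 mV, R_th ≈ 16.2 Ω

R1' = 0.796 + 33.3 = 34.10 Ω (source resistance + R1).
Open-circuit (no load on X): V_th = V_DC · R2/(R1' + R2) = 13.4 × 30.9/(34.10 + 30.9) = 6.371 mV.
Zeroing V_DC shorts the top of R1' to ground, so R_th = R1' ‖ R2 = 16.21 Ω.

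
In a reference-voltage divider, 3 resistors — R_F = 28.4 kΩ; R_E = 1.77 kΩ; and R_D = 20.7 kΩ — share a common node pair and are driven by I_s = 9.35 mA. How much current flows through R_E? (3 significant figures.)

ΣG = 1/28.4 + 1/1.77 + 1/20.7 = 0.6485.
Current divider: I(R_E) = I_s · G_k/ΣG = 9.35 × (0.5650/0.6485) = 9.35 × 0.8712 = 8.146 mA.

I ≈ 8.15 mA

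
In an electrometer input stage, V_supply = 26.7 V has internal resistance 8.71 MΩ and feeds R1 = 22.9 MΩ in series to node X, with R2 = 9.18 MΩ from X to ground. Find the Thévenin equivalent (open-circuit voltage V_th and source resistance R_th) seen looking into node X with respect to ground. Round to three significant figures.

R1' = 8.71 + 22.9 = 31.61 MΩ (source resistance + R1).
V_th is the unloaded tap voltage: V_supply · R2/(R1'+R2) = 26.7 × 0.2251 = 6.009 V.
Zeroing V_supply shorts the top of R1' to ground, so R_th = R1' ‖ R2 = 7.114 MΩ.

V_th ≈ 6.01 V, R_th ≈ 7.11 MΩ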